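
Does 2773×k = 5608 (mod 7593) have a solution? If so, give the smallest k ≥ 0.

4876

gcd(2773, 7593) = 1, so a unique solution mod 7593 exists.
2773⁻¹ ≡ 6202 (mod 7593).
k ≡ 6202×5608 ≡ 4876 (mod 7593).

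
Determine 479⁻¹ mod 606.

167

606 = 1*479 + 127
479 = 3*127 + 98
127 = 1*98 + 29
98 = 3*29 + 11
29 = 2*11 + 7
11 = 1*7 + 4
7 = 1*4 + 3
4 = 1*3 + 1
3 = 3*1 + 0
gcd(479, 606) = 1, so the inverse exists.
Back-substitute for 1:
1 = 1*4 − 1*3
  = −1*7 + 2*4
  = 2*11 − 3*7
  = −3*29 + 8*11
  = 8*98 − 27*29
  = −27*127 + 35*98
  = 35*479 − 132*127
  = −132*606 + 167*479
So 479⁻¹ ≡ 167 (mod 606).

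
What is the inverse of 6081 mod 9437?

9437 = 1·6081 + 3356
6081 = 1·3356 + 2725
3356 = 1·2725 + 631
2725 = 4·631 + 201
631 = 3·201 + 28
201 = 7·28 + 5
28 = 5·5 + 3
5 = 1·3 + 2
3 = 1·2 + 1
2 = 2·1 + 0
gcd(6081, 9437) = 1, so the inverse exists.
Back-substitute for 1:
1 = 1·3 − 1·2
  = −1·5 + 2·3
  = 2·28 − 11·5
  = −11·201 + 79·28
  = 79·631 − 248·201
  = −248·2725 + 1071·631
  = 1071·3356 − 1319·2725
  = −1319·6081 + 2390·3356
  = 2390·9437 − 3709·6081
So 6081⁻¹ ≡ −3709 ≡ 5728 (mod 9437).

5728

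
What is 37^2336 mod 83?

37^1 ≡ 37 (mod 83)
37^2 ≡ 37^2 = 1369 ≡ 41 (mod 83)
37^4 ≡ 41^2 = 1681 ≡ 21 (mod 83)
37^8 ≡ 21^2 = 441 ≡ 26 (mod 83)
37^16 ≡ 26^2 = 676 ≡ 12 (mod 83)
37^32 ≡ 12^2 = 144 ≡ 61 (mod 83)
37^64 ≡ 61^2 = 3721 ≡ 69 (mod 83)
37^128 ≡ 69^2 = 4761 ≡ 30 (mod 83)
37^256 ≡ 30^2 = 900 ≡ 70 (mod 83)
37^512 ≡ 70^2 = 4900 ≡ 3 (mod 83)
37^1024 ≡ 3^2 = 9 (mod 83)
37^2048 ≡ 9^2 = 81 (mod 83)
37^2336 = 37^2048 * 37^256 * 37^32 ≡ 81 * 70 * 61 (mod 83).
Accumulate the product:
81 * 70 = 5670 ≡ 26
26 * 61 = 1586 ≡ 9

9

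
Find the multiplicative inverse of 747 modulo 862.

847

862 = 1·747 + 115
747 = 6·115 + 57
115 = 2·57 + 1
57 = 57·1 + 0
gcd(747, 862) = 1, so the inverse exists.
Back-substitute for 1:
1 = 1·115 − 2·57
  = −2·747 + 13·115
  = 13·862 − 15·747
So 747⁻¹ ≡ −15 ≡ 847 (mod 862).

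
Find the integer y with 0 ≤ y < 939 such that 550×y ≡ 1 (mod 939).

Apply the Euclidean algorithm and back-substitute:
939 = 1*550 + 389
550 = 1*389 + 161
389 = 2*161 + 67
161 = 2*67 + 27
67 = 2*27 + 13
27 = 2*13 + 1
13 = 13*1 + 0
gcd(550, 939) = 1, so the inverse exists.
Back-substitute for 1:
1 = 1*27 − 2*13
  = −2*67 + 5*27
  = 5*161 − 12*67
  = −12*389 + 29*161
  = 29*550 − 41*389
  = −41*939 + 70*550
So 550⁻¹ ≡ 70 (mod 939).

70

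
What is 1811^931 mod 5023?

1808

Using repeated squaring:
931 in binary is 1110100011, i.e. 931 = 512 + 256 + 128 + 32 + 2 + 1.
1811^1 ≡ 1811 (mod 5023)
1811^2 ≡ 1811^2 = 3279721 ≡ 4725 (mod 5023)
1811^4 ≡ 4725^2 = 22325625 ≡ 3413 (mod 5023)
1811^8 ≡ 3413^2 = 11648569 ≡ 232 (mod 5023)
1811^16 ≡ 232^2 = 53824 ≡ 3594 (mod 5023)
1811^32 ≡ 3594^2 = 12916836 ≡ 2703 (mod 5023)
1811^64 ≡ 2703^2 = 7306209 ≡ 2767 (mod 5023)
1811^128 ≡ 2767^2 = 7656289 ≡ 1237 (mod 5023)
1811^256 ≡ 1237^2 = 1530169 ≡ 3177 (mod 5023)
1811^512 ≡ 3177^2 = 10093329 ≡ 2122 (mod 5023)
1811^931 = 1811^512 × 1811^256 × 1811^128 × 1811^32 × 1811^2 × 1811^1 ≡ 2122 × 3177 × 1237 × 2703 × 4725 × 1811 (mod 5023).
Accumulate the product:
2122 × 3177 = 6741594 ≡ 728
728 × 1237 = 900536 ≡ 1419
1419 × 2703 = 3835557 ≡ 3008
3008 × 4725 = 14212800 ≡ 2733
2733 × 1811 = 4949463 ≡ 1808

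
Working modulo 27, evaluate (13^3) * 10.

19

(13)^3 ≡ 10 (mod 27)
10 * 10 = 100 ≡ 19 (mod 27)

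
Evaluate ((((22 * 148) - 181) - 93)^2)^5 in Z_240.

144

22 * 148 = 3256 ≡ 136 (mod 240)
136 - 181 = -45 ≡ 195 (mod 240)
195 - 93 = 102
(102)^2 ≡ 84 (mod 240)
(84)^5 ≡ 144 (mod 240)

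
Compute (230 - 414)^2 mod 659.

230 - 414 = -184 ≡ 475 (mod 659)
(475)^2 ≡ 247 (mod 659)

247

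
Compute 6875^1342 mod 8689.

Using repeated squaring:
1342 in binary is 10100111110, i.e. 1342 = 1024 + 256 + 32 + 16 + 8 + 4 + 2.
6875^1 ≡ 6875 (mod 8689)
6875^2 ≡ 6875^2 = 47265625 ≡ 6154 (mod 8689)
6875^4 ≡ 6154^2 = 37871716 ≡ 5054 (mod 8689)
6875^8 ≡ 5054^2 = 25542916 ≡ 5945 (mod 8689)
6875^16 ≡ 5945^2 = 35343025 ≡ 4862 (mod 8689)
6875^32 ≡ 4862^2 = 23639044 ≡ 4964 (mod 8689)
6875^64 ≡ 4964^2 = 24641296 ≡ 7981 (mod 8689)
6875^128 ≡ 7981^2 = 63696361 ≡ 5991 (mod 8689)
6875^256 ≡ 5991^2 = 35892081 ≡ 6511 (mod 8689)
6875^512 ≡ 6511^2 = 42393121 ≡ 8179 (mod 8689)
6875^1024 ≡ 8179^2 = 66896041 ≡ 8119 (mod 8689)
6875^1342 = 6875^1024 * 6875^256 * 6875^32 * 6875^16 * 6875^8 * 6875^4 * 6875^2 ≡ 8119 * 6511 * 4964 * 4862 * 5945 * 5054 * 6154 (mod 8689).
Accumulate the product:
8119 * 6511 = 52862809 ≡ 7622
7622 * 4964 = 37835608 ≡ 3702
3702 * 4862 = 17999124 ≡ 4205
4205 * 5945 = 24998725 ≡ 472
472 * 5054 = 2385488 ≡ 4702
4702 * 6154 = 28936108 ≡ 1738

1738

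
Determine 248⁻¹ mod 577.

577 = 2*248 + 81
248 = 3*81 + 5
81 = 16*5 + 1
5 = 5*1 + 0
gcd(248, 577) = 1, so the inverse exists.
Back-substitute for 1:
1 = 1*81 − 16*5
  = −16*248 + 49*81
  = 49*577 − 114*248
So 248⁻¹ ≡ −114 ≡ 463 (mod 577).

463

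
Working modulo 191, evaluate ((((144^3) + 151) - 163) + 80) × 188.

(144)^3 ≡ 81 (mod 191)
81 + 151 = 232 ≡ 41 (mod 191)
41 - 163 = -122 ≡ 69 (mod 191)
69 + 80 = 149
149 × 188 = 28012 ≡ 126 (mod 191)

126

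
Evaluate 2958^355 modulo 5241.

2931

355 in binary is 101100011, i.e. 355 = 256 + 64 + 32 + 2 + 1.
2958^1 ≡ 2958 (mod 5241)
2958^2 ≡ 2958^2 = 8749764 ≡ 2535 (mod 5241)
2958^4 ≡ 2535^2 = 6426225 ≡ 759 (mod 5241)
2958^8 ≡ 759^2 = 576081 ≡ 4812 (mod 5241)
2958^16 ≡ 4812^2 = 23155344 ≡ 606 (mod 5241)
2958^32 ≡ 606^2 = 367236 ≡ 366 (mod 5241)
2958^64 ≡ 366^2 = 133956 ≡ 2931 (mod 5241)
2958^128 ≡ 2931^2 = 8590761 ≡ 762 (mod 5241)
2958^256 ≡ 762^2 = 580644 ≡ 4134 (mod 5241)
2958^355 = 2958^256 · 2958^64 · 2958^32 · 2958^2 · 2958^1 ≡ 4134 · 2931 · 366 · 2535 · 2958 (mod 5241).
Accumulate the product:
4134 · 2931 = 12116754 ≡ 4803
4803 · 366 = 1757898 ≡ 2163
2163 · 2535 = 5483205 ≡ 1119
1119 · 2958 = 3310002 ≡ 2931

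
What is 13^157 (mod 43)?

15

157 in binary is 10011101, i.e. 157 = 128 + 16 + 8 + 4 + 1.
13^1 ≡ 13 (mod 43)
13^2 ≡ 13^2 = 169 ≡ 40 (mod 43)
13^4 ≡ 40^2 = 1600 ≡ 9 (mod 43)
13^8 ≡ 9^2 = 81 ≡ 38 (mod 43)
13^16 ≡ 38^2 = 1444 ≡ 25 (mod 43)
13^32 ≡ 25^2 = 625 ≡ 23 (mod 43)
13^64 ≡ 23^2 = 529 ≡ 13 (mod 43)
13^128 ≡ 13^2 = 169 ≡ 40 (mod 43)
13^157 = 13^128 * 13^16 * 13^8 * 13^4 * 13^1 ≡ 40 * 25 * 38 * 9 * 13 (mod 43).
Accumulate the product:
40 * 25 = 1000 ≡ 11
11 * 38 = 418 ≡ 31
31 * 9 = 279 ≡ 21
21 * 13 = 273 ≡ 15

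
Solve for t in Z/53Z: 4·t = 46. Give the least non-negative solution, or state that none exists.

gcd(4, 53) = 1, so a unique solution mod 53 exists.
4⁻¹ ≡ 40 (mod 53).
t ≡ 40·46 ≡ 38 (mod 53).

38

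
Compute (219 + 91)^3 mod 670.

219 + 91 = 310
(310)^3 ≡ 120 (mod 670)

120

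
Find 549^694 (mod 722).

397

549^1 ≡ 549 (mod 722)
549^2 ≡ 549^2 = 301401 ≡ 327 (mod 722)
549^4 ≡ 327^2 = 106929 ≡ 73 (mod 722)
549^8 ≡ 73^2 = 5329 ≡ 275 (mod 722)
549^16 ≡ 275^2 = 75625 ≡ 537 (mod 722)
549^32 ≡ 537^2 = 288369 ≡ 291 (mod 722)
549^64 ≡ 291^2 = 84681 ≡ 207 (mod 722)
549^128 ≡ 207^2 = 42849 ≡ 251 (mod 722)
549^256 ≡ 251^2 = 63001 ≡ 187 (mod 722)
549^512 ≡ 187^2 = 34969 ≡ 313 (mod 722)
549^694 = 549^512 · 549^128 · 549^32 · 549^16 · 549^4 · 549^2 ≡ 313 · 251 · 291 · 537 · 73 · 327 (mod 722).
Accumulate the product:
313 · 251 = 78563 ≡ 587
587 · 291 = 170817 ≡ 425
425 · 537 = 228225 ≡ 73
73 · 73 = 5329 ≡ 275
275 · 327 = 89925 ≡ 397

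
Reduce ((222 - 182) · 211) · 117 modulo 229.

32

222 - 182 = 40
40 · 211 = 8440 ≡ 196 (mod 229)
196 · 117 = 22932 ≡ 32 (mod 229)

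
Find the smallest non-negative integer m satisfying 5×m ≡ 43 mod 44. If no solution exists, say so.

35

gcd(5, 44) = 1, so a unique solution mod 44 exists.
5⁻¹ ≡ 9 (mod 44).
m ≡ 9×43 ≡ 35 (mod 44).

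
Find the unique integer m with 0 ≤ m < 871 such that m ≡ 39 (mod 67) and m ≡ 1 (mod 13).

67⁻¹ mod 13: 67*7 ≡ 1 (mod 13), so 67⁻¹ ≡ 7.
m = 39 + 67*((1 − 39)*7 mod 13) = 39 + 67*7 = 508.

508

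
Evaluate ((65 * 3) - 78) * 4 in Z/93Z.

65 * 3 = 195 ≡ 9 (mod 93)
9 - 78 = -69 ≡ 24 (mod 93)
24 * 4 = 96 ≡ 3 (mod 93)

3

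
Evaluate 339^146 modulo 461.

146 in binary is 10010010, i.e. 146 = 128 + 16 + 2.
339^1 ≡ 339 (mod 461)
339^2 ≡ 339^2 = 114921 ≡ 132 (mod 461)
339^4 ≡ 132^2 = 17424 ≡ 367 (mod 461)
339^8 ≡ 367^2 = 134689 ≡ 77 (mod 461)
339^16 ≡ 77^2 = 5929 ≡ 397 (mod 461)
339^32 ≡ 397^2 = 157609 ≡ 408 (mod 461)
339^64 ≡ 408^2 = 166464 ≡ 43 (mod 461)
339^128 ≡ 43^2 = 1849 ≡ 5 (mod 461)
339^146 = 339^128 * 339^16 * 339^2 ≡ 5 * 397 * 132 (mod 461).
Accumulate the product:
5 * 397 = 1985 ≡ 141
141 * 132 = 18612 ≡ 172

172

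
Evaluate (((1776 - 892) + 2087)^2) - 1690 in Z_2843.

1776 - 892 = 884
884 + 2087 = 2971 ≡ 128 (mod 2843)
(128)^2 ≡ 2169 (mod 2843)
2169 - 1690 = 479

479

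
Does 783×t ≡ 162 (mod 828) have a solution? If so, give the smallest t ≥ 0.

gcd(783, 828) = 9, and 9 | 162, so solutions exist.
Divide through by 9: 87×t ≡ 18 (mod 92).
87⁻¹ ≡ 55 (mod 92).
t ≡ 55×18 ≡ 70 (mod 92).
The smallest non-negative solution is t = 70.

70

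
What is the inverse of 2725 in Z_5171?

3262

5171 = 1×2725 + 2446
2725 = 1×2446 + 279
2446 = 8×279 + 214
279 = 1×214 + 65
214 = 3×65 + 19
65 = 3×19 + 8
19 = 2×8 + 3
8 = 2×3 + 2
3 = 1×2 + 1
2 = 2×1 + 0
gcd(2725, 5171) = 1, so the inverse exists.
Bézout: 1 = 1006×5171 − 1909×2725.
So 2725⁻¹ ≡ −1909 ≡ 3262 (mod 5171).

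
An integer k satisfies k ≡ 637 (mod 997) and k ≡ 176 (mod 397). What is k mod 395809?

74415

997⁻¹ mod 397: 997·309 ≡ 1 (mod 397), so 997⁻¹ ≡ 309.
k = 637 + 997·((176 − 637)·309 mod 397) = 637 + 997·74 = 74415.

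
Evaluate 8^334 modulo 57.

49

By square-and-multiply:
334 in binary is 101001110, i.e. 334 = 256 + 64 + 8 + 4 + 2.
8^1 ≡ 8 (mod 57)
8^2 ≡ 8^2 = 64 ≡ 7 (mod 57)
8^4 ≡ 7^2 = 49 (mod 57)
8^8 ≡ 49^2 = 2401 ≡ 7 (mod 57)
8^16 ≡ 7^2 = 49 (mod 57)
8^32 ≡ 49^2 = 2401 ≡ 7 (mod 57)
8^64 ≡ 7^2 = 49 (mod 57)
8^128 ≡ 49^2 = 2401 ≡ 7 (mod 57)
8^256 ≡ 7^2 = 49 (mod 57)
8^334 = 8^256 × 8^64 × 8^8 × 8^4 × 8^2 ≡ 49 × 49 × 7 × 49 × 7 (mod 57).
Accumulate the product:
49 × 49 = 2401 ≡ 7
7 × 7 = 49
49 × 49 = 2401 ≡ 7
7 × 7 = 49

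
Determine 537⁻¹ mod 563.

498

Apply the Euclidean algorithm and back-substitute:
563 = 1*537 + 26
537 = 20*26 + 17
26 = 1*17 + 9
17 = 1*9 + 8
9 = 1*8 + 1
8 = 8*1 + 0
gcd(537, 563) = 1, so the inverse exists.
Back-substitute for 1:
1 = 1*9 − 1*8
  = −1*17 + 2*9
  = 2*26 − 3*17
  = −3*537 + 62*26
  = 62*563 − 65*537
So 537⁻¹ ≡ −65 ≡ 498 (mod 563).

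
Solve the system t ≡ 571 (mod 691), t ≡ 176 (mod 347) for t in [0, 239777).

691⁻¹ mod 347: 691×231 ≡ 1 (mod 347), so 691⁻¹ ≡ 231.
t = 571 + 691×((176 − 571)×231 mod 347) = 571 + 691×16 = 11627.

11627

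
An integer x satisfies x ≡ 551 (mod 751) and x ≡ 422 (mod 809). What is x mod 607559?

452653

751⁻¹ mod 809: 751×265 ≡ 1 (mod 809), so 751⁻¹ ≡ 265.
x = 551 + 751×((422 − 551)×265 mod 809) = 551 + 751×602 = 452653.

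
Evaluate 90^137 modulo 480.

Using repeated squaring:
137 in binary is 10001001, i.e. 137 = 128 + 8 + 1.
90^1 ≡ 90 (mod 480)
90^2 ≡ 90^2 = 8100 ≡ 420 (mod 480)
90^4 ≡ 420^2 = 176400 ≡ 240 (mod 480)
90^8 ≡ 240^2 = 57600 ≡ 0 (mod 480)
90^16 ≡ 0^2 = 0 (mod 480)
90^32 ≡ 0^2 = 0 (mod 480)
90^64 ≡ 0^2 = 0 (mod 480)
90^128 ≡ 0^2 = 0 (mod 480)
90^137 = 90^128 · 90^8 · 90^1 ≡ 0 · 0 · 90 (mod 480).
Accumulate the product:
0 · 0 = 0
0 · 90 = 0

0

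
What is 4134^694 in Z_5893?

4134^1 ≡ 4134 (mod 5893)
4134^2 ≡ 4134^2 = 17089956 ≡ 256 (mod 5893)
4134^4 ≡ 256^2 = 65536 ≡ 713 (mod 5893)
4134^8 ≡ 713^2 = 508369 ≡ 1571 (mod 5893)
4134^16 ≡ 1571^2 = 2468041 ≡ 4767 (mod 5893)
4134^32 ≡ 4767^2 = 22724289 ≡ 881 (mod 5893)
4134^64 ≡ 881^2 = 776161 ≡ 4178 (mod 5893)
4134^128 ≡ 4178^2 = 17455684 ≡ 618 (mod 5893)
4134^256 ≡ 618^2 = 381924 ≡ 4772 (mod 5893)
4134^512 ≡ 4772^2 = 22771984 ≡ 1432 (mod 5893)
4134^694 = 4134^512 × 4134^128 × 4134^32 × 4134^16 × 4134^4 × 4134^2 ≡ 1432 × 618 × 881 × 4767 × 713 × 256 (mod 5893).
Accumulate the product:
1432 × 618 = 884976 ≡ 1026
1026 × 881 = 903906 ≡ 2277
2277 × 4767 = 10854459 ≡ 5446
5446 × 713 = 3882998 ≡ 5404
5404 × 256 = 1383424 ≡ 4462

4462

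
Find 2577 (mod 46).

2577 = 56*46 + 1, so 2577 ≡ 1 (mod 46).

1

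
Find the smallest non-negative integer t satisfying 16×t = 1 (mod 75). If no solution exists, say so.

gcd(16, 75) = 1, so a unique solution mod 75 exists.
16⁻¹ ≡ 61 (mod 75).
t ≡ 61×1 ≡ 61 (mod 75).

61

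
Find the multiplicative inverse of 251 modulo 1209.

920

By the extended Euclidean algorithm:
1209 = 4×251 + 205
251 = 1×205 + 46
205 = 4×46 + 21
46 = 2×21 + 4
21 = 5×4 + 1
4 = 4×1 + 0
gcd(251, 1209) = 1, so the inverse exists.
Back-substitute for 1:
1 = 1×21 − 5×4
  = −5×46 + 11×21
  = 11×205 − 49×46
  = −49×251 + 60×205
  = 60×1209 − 289×251
So 251⁻¹ ≡ −289 ≡ 920 (mod 1209).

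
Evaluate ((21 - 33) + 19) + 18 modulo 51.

25

21 - 33 = -12 ≡ 39 (mod 51)
39 + 19 = 58 ≡ 7 (mod 51)
7 + 18 = 25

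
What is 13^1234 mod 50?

39

1234 in binary is 10011010010, i.e. 1234 = 1024 + 128 + 64 + 16 + 2.
13^1 ≡ 13 (mod 50)
13^2 ≡ 13^2 = 169 ≡ 19 (mod 50)
13^4 ≡ 19^2 = 361 ≡ 11 (mod 50)
13^8 ≡ 11^2 = 121 ≡ 21 (mod 50)
13^16 ≡ 21^2 = 441 ≡ 41 (mod 50)
13^32 ≡ 41^2 = 1681 ≡ 31 (mod 50)
13^64 ≡ 31^2 = 961 ≡ 11 (mod 50)
13^128 ≡ 11^2 = 121 ≡ 21 (mod 50)
13^256 ≡ 21^2 = 441 ≡ 41 (mod 50)
13^512 ≡ 41^2 = 1681 ≡ 31 (mod 50)
13^1024 ≡ 31^2 = 961 ≡ 11 (mod 50)
13^1234 = 13^1024 × 13^128 × 13^64 × 13^16 × 13^2 ≡ 11 × 21 × 11 × 41 × 19 (mod 50).
Accumulate the product:
11 × 21 = 231 ≡ 31
31 × 11 = 341 ≡ 41
41 × 41 = 1681 ≡ 31
31 × 19 = 589 ≡ 39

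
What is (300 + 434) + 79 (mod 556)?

257

300 + 434 = 734 ≡ 178 (mod 556)
178 + 79 = 257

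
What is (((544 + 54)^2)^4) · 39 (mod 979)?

802

544 + 54 = 598
(598)^2 ≡ 269 (mod 979)
(269)^4 ≡ 372 (mod 979)
372 · 39 = 14508 ≡ 802 (mod 979)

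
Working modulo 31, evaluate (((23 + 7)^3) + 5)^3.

2

23 + 7 = 30
(30)^3 ≡ 30 (mod 31)
30 + 5 = 35 ≡ 4 (mod 31)
(4)^3 ≡ 2 (mod 31)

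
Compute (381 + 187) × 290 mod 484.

160

381 + 187 = 568 ≡ 84 (mod 484)
84 × 290 = 24360 ≡ 160 (mod 484)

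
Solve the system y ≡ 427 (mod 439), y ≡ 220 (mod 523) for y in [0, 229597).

439⁻¹ mod 523: 439*193 ≡ 1 (mod 523), so 439⁻¹ ≡ 193.
y = 427 + 439*((220 − 427)*193 mod 523) = 427 + 439*320 = 140907.
Check: 140907 mod 439 = 427, 140907 mod 523 = 220. ✓

140907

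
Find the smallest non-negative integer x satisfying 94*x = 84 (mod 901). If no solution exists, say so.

576

gcd(94, 901) = 1, so a unique solution mod 901 exists.
94⁻¹ ≡ 393 (mod 901).
x ≡ 393*84 ≡ 576 (mod 901).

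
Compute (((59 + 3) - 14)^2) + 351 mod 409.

201

59 + 3 = 62
62 - 14 = 48
(48)^2 ≡ 259 (mod 409)
259 + 351 = 610 ≡ 201 (mod 409)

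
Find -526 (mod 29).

-526 = -19×29 + 25, so -526 ≡ 25 (mod 29).

25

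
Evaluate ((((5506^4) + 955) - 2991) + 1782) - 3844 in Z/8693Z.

1542

(5506)^4 ≡ 5640 (mod 8693)
5640 + 955 = 6595
6595 - 2991 = 3604
3604 + 1782 = 5386
5386 - 3844 = 1542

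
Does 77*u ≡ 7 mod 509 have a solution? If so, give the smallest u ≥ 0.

324

gcd(77, 509) = 1, so a unique solution mod 509 exists.
77⁻¹ ≡ 119 (mod 509).
u ≡ 119*7 ≡ 324 (mod 509).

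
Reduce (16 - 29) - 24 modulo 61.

24

16 - 29 = -13 ≡ 48 (mod 61)
48 - 24 = 24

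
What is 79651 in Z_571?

282

79651 = 139·571 + 282, so 79651 ≡ 282 (mod 571).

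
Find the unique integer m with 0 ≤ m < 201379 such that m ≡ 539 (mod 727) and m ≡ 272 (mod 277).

143758

727⁻¹ mod 277: 727*269 ≡ 1 (mod 277), so 727⁻¹ ≡ 269.
m = 539 + 727*((272 − 539)*269 mod 277) = 539 + 727*197 = 143758.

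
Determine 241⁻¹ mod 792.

769

By the extended Euclidean algorithm:
792 = 3·241 + 69
241 = 3·69 + 34
69 = 2·34 + 1
34 = 34·1 + 0
gcd(241, 792) = 1, so the inverse exists.
Bézout: 1 = 7·792 − 23·241.
So 241⁻¹ ≡ −23 ≡ 769 (mod 792).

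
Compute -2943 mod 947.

-2943 = -4×947 + 845, so -2943 ≡ 845 (mod 947).

845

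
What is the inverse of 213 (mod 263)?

Run the extended Euclidean algorithm:
263 = 1*213 + 50
213 = 4*50 + 13
50 = 3*13 + 11
13 = 1*11 + 2
11 = 5*2 + 1
2 = 2*1 + 0
gcd(213, 263) = 1, so the inverse exists.
Bézout: 1 = 98*263 − 121*213.
So 213⁻¹ ≡ −121 ≡ 142 (mod 263).

142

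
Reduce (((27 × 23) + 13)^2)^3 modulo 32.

27 × 23 = 621 ≡ 13 (mod 32)
13 + 13 = 26
(26)^2 ≡ 4 (mod 32)
(4)^3 ≡ 0 (mod 32)

0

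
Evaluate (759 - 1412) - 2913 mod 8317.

759 - 1412 = -653 ≡ 7664 (mod 8317)
7664 - 2913 = 4751

4751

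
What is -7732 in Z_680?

428

-7732 = -12*680 + 428, so -7732 ≡ 428 (mod 680).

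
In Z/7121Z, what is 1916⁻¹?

Run the extended Euclidean algorithm:
7121 = 3×1916 + 1373
1916 = 1×1373 + 543
1373 = 2×543 + 287
543 = 1×287 + 256
287 = 1×256 + 31
256 = 8×31 + 8
31 = 3×8 + 7
8 = 1×7 + 1
7 = 7×1 + 0
gcd(1916, 7121) = 1, so the inverse exists.
Bézout: 1 = −247×7121 + 918×1916.
So 1916⁻¹ ≡ 918 (mod 7121).

918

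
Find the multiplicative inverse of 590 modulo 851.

851 = 1·590 + 261
590 = 2·261 + 68
261 = 3·68 + 57
68 = 1·57 + 11
57 = 5·11 + 2
11 = 5·2 + 1
2 = 2·1 + 0
gcd(590, 851) = 1, so the inverse exists.
Back-substitute for 1:
1 = 1·11 − 5·2
  = −5·57 + 26·11
  = 26·68 − 31·57
  = −31·261 + 119·68
  = 119·590 − 269·261
  = −269·851 + 388·590
So 590⁻¹ ≡ 388 (mod 851).

388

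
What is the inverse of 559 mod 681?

681 = 1×559 + 122
559 = 4×122 + 71
122 = 1×71 + 51
71 = 1×51 + 20
51 = 2×20 + 11
20 = 1×11 + 9
11 = 1×9 + 2
9 = 4×2 + 1
2 = 2×1 + 0
gcd(559, 681) = 1, so the inverse exists.
Bézout: 1 = −252×681 + 307×559.
So 559⁻¹ ≡ 307 (mod 681).

307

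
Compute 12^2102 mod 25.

19

Compute successive squares:
2102 in binary is 100000110110, i.e. 2102 = 2048 + 32 + 16 + 4 + 2.
12^1 ≡ 12 (mod 25)
12^2 ≡ 12^2 = 144 ≡ 19 (mod 25)
12^4 ≡ 19^2 = 361 ≡ 11 (mod 25)
12^8 ≡ 11^2 = 121 ≡ 21 (mod 25)
12^16 ≡ 21^2 = 441 ≡ 16 (mod 25)
12^32 ≡ 16^2 = 256 ≡ 6 (mod 25)
12^64 ≡ 6^2 = 36 ≡ 11 (mod 25)
12^128 ≡ 11^2 = 121 ≡ 21 (mod 25)
12^256 ≡ 21^2 = 441 ≡ 16 (mod 25)
12^512 ≡ 16^2 = 256 ≡ 6 (mod 25)
12^1024 ≡ 6^2 = 36 ≡ 11 (mod 25)
12^2048 ≡ 11^2 = 121 ≡ 21 (mod 25)
12^2102 = 12^2048 * 12^32 * 12^16 * 12^4 * 12^2 ≡ 21 * 6 * 16 * 11 * 19 (mod 25).
Accumulate the product:
21 * 6 = 126 ≡ 1
1 * 16 = 16
16 * 11 = 176 ≡ 1
1 * 19 = 19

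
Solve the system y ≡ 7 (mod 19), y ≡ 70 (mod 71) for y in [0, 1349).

425

19⁻¹ mod 71: 19*15 ≡ 1 (mod 71), so 19⁻¹ ≡ 15.
y = 7 + 19*((70 − 7)*15 mod 71) = 7 + 19*22 = 425.
Check: 425 mod 19 = 7, 425 mod 71 = 70. ✓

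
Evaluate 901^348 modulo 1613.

361

901^1 ≡ 901 (mod 1613)
901^2 ≡ 901^2 = 811801 ≡ 462 (mod 1613)
901^4 ≡ 462^2 = 213444 ≡ 528 (mod 1613)
901^8 ≡ 528^2 = 278784 ≡ 1348 (mod 1613)
901^16 ≡ 1348^2 = 1817104 ≡ 866 (mod 1613)
901^32 ≡ 866^2 = 749956 ≡ 1524 (mod 1613)
901^64 ≡ 1524^2 = 2322576 ≡ 1469 (mod 1613)
901^128 ≡ 1469^2 = 2157961 ≡ 1380 (mod 1613)
901^256 ≡ 1380^2 = 1904400 ≡ 1060 (mod 1613)
901^348 = 901^256 * 901^64 * 901^16 * 901^8 * 901^4 ≡ 1060 * 1469 * 866 * 1348 * 528 (mod 1613).
Accumulate the product:
1060 * 1469 = 1557140 ≡ 595
595 * 866 = 515270 ≡ 723
723 * 1348 = 974604 ≡ 352
352 * 528 = 185856 ≡ 361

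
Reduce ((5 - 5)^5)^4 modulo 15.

5 - 5 = 0
(0)^5 ≡ 0 (mod 15)
(0)^4 ≡ 0 (mod 15)

0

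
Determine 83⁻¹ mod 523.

523 = 6*83 + 25
83 = 3*25 + 8
25 = 3*8 + 1
8 = 8*1 + 0
gcd(83, 523) = 1, so the inverse exists.
Back-substitute for 1:
1 = 1*25 − 3*8
  = −3*83 + 10*25
  = 10*523 − 63*83
So 83⁻¹ ≡ −63 ≡ 460 (mod 523).

460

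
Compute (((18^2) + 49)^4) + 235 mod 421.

262

(18)^2 ≡ 324 (mod 421)
324 + 49 = 373
(373)^4 ≡ 27 (mod 421)
27 + 235 = 262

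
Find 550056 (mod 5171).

550056 = 106·5171 + 1930, so 550056 ≡ 1930 (mod 5171).

1930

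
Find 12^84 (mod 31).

Using repeated squaring:
12^1 ≡ 12 (mod 31)
12^2 ≡ 12^2 = 144 ≡ 20 (mod 31)
12^4 ≡ 20^2 = 400 ≡ 28 (mod 31)
12^8 ≡ 28^2 = 784 ≡ 9 (mod 31)
12^16 ≡ 9^2 = 81 ≡ 19 (mod 31)
12^32 ≡ 19^2 = 361 ≡ 20 (mod 31)
12^64 ≡ 20^2 = 400 ≡ 28 (mod 31)
12^84 = 12^64 · 12^16 · 12^4 ≡ 28 · 19 · 28 (mod 31).
Accumulate the product:
28 · 19 = 532 ≡ 5
5 · 28 = 140 ≡ 16

16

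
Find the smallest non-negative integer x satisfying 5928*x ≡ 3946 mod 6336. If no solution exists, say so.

gcd(5928, 6336) = 24, and 24 does not divide 3946.
So the congruence has no solution.

no solution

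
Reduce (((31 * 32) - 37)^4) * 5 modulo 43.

31 * 32 = 992 ≡ 3 (mod 43)
3 - 37 = -34 ≡ 9 (mod 43)
(9)^4 ≡ 25 (mod 43)
25 * 5 = 125 ≡ 39 (mod 43)

39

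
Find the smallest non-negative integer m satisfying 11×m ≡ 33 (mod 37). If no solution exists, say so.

gcd(11, 37) = 1, so a unique solution mod 37 exists.
11⁻¹ ≡ 27 (mod 37).
m ≡ 27×33 ≡ 3 (mod 37).

3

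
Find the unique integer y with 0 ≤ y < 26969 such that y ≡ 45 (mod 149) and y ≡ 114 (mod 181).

149⁻¹ mod 181: 149·164 ≡ 1 (mod 181), so 149⁻¹ ≡ 164.
y = 45 + 149·((114 − 45)·164 mod 181) = 45 + 149·94 = 14051.

14051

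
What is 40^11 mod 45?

11 in binary is 1011, i.e. 11 = 8 + 2 + 1.
40^1 ≡ 40 (mod 45)
40^2 ≡ 40^2 = 1600 ≡ 25 (mod 45)
40^4 ≡ 25^2 = 625 ≡ 40 (mod 45)
40^8 ≡ 40^2 = 1600 ≡ 25 (mod 45)
40^11 = 40^8 × 40^2 × 40^1 ≡ 25 × 25 × 40 (mod 45).
Accumulate the product:
25 × 25 = 625 ≡ 40
40 × 40 = 1600 ≡ 25

25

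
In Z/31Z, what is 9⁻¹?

31 = 3*9 + 4
9 = 2*4 + 1
4 = 4*1 + 0
gcd(9, 31) = 1, so the inverse exists.
Bézout: 1 = −2*31 + 7*9.
So 9⁻¹ ≡ 7 (mod 31).

7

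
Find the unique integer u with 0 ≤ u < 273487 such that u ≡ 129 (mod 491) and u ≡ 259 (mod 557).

206349

491⁻¹ mod 557: 491*346 ≡ 1 (mod 557), so 491⁻¹ ≡ 346.
u = 129 + 491*((259 − 129)*346 mod 557) = 129 + 491*420 = 206349.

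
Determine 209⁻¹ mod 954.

671

Apply the Euclidean algorithm and back-substitute:
954 = 4·209 + 118
209 = 1·118 + 91
118 = 1·91 + 27
91 = 3·27 + 10
27 = 2·10 + 7
10 = 1·7 + 3
7 = 2·3 + 1
3 = 3·1 + 0
gcd(209, 954) = 1, so the inverse exists.
Back-substitute for 1:
1 = 1·7 − 2·3
  = −2·10 + 3·7
  = 3·27 − 8·10
  = −8·91 + 27·27
  = 27·118 − 35·91
  = −35·209 + 62·118
  = 62·954 − 283·209
So 209⁻¹ ≡ −283 ≡ 671 (mod 954).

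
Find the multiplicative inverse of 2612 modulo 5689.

5689 = 2·2612 + 465
2612 = 5·465 + 287
465 = 1·287 + 178
287 = 1·178 + 109
178 = 1·109 + 69
109 = 1·69 + 40
69 = 1·40 + 29
40 = 1·29 + 11
29 = 2·11 + 7
11 = 1·7 + 4
7 = 1·4 + 3
4 = 1·3 + 1
3 = 3·1 + 0
gcd(2612, 5689) = 1, so the inverse exists.
Bézout: 1 = −719·5689 + 1566·2612.
So 2612⁻¹ ≡ 1566 (mod 5689).

1566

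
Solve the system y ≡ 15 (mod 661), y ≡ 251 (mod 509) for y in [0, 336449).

661⁻¹ mod 509: 661*144 ≡ 1 (mod 509), so 661⁻¹ ≡ 144.
y = 15 + 661*((251 − 15)*144 mod 509) = 15 + 661*390 = 257805.

257805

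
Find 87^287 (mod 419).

131

87^1 ≡ 87 (mod 419)
87^2 ≡ 87^2 = 7569 ≡ 27 (mod 419)
87^4 ≡ 27^2 = 729 ≡ 310 (mod 419)
87^8 ≡ 310^2 = 96100 ≡ 149 (mod 419)
87^16 ≡ 149^2 = 22201 ≡ 413 (mod 419)
87^32 ≡ 413^2 = 170569 ≡ 36 (mod 419)
87^64 ≡ 36^2 = 1296 ≡ 39 (mod 419)
87^128 ≡ 39^2 = 1521 ≡ 264 (mod 419)
87^256 ≡ 264^2 = 69696 ≡ 142 (mod 419)
87^287 = 87^256 · 87^16 · 87^8 · 87^4 · 87^2 · 87^1 ≡ 142 · 413 · 149 · 310 · 27 · 87 (mod 419).
Accumulate the product:
142 · 413 = 58646 ≡ 405
405 · 149 = 60345 ≡ 9
9 · 310 = 2790 ≡ 276
276 · 27 = 7452 ≡ 329
329 · 87 = 28623 ≡ 131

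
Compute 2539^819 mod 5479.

3097

2539^1 ≡ 2539 (mod 5479)
2539^2 ≡ 2539^2 = 6446521 ≡ 3217 (mod 5479)
2539^4 ≡ 3217^2 = 10349089 ≡ 4737 (mod 5479)
2539^8 ≡ 4737^2 = 22439169 ≡ 2664 (mod 5479)
2539^16 ≡ 2664^2 = 7096896 ≡ 1591 (mod 5479)
2539^32 ≡ 1591^2 = 2531281 ≡ 5462 (mod 5479)
2539^64 ≡ 5462^2 = 29833444 ≡ 289 (mod 5479)
2539^128 ≡ 289^2 = 83521 ≡ 1336 (mod 5479)
2539^256 ≡ 1336^2 = 1784896 ≡ 4221 (mod 5479)
2539^512 ≡ 4221^2 = 17816841 ≡ 4612 (mod 5479)
2539^819 = 2539^512 · 2539^256 · 2539^32 · 2539^16 · 2539^2 · 2539^1 ≡ 4612 · 4221 · 5462 · 1591 · 3217 · 2539 (mod 5479).
Accumulate the product:
4612 · 4221 = 19467252 ≡ 365
365 · 5462 = 1993630 ≡ 4753
4753 · 1591 = 7562023 ≡ 1003
1003 · 3217 = 3226651 ≡ 4999
4999 · 2539 = 12692461 ≡ 3097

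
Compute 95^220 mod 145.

Using repeated squaring:
220 in binary is 11011100, i.e. 220 = 128 + 64 + 16 + 8 + 4.
95^1 ≡ 95 (mod 145)
95^2 ≡ 95^2 = 9025 ≡ 35 (mod 145)
95^4 ≡ 35^2 = 1225 ≡ 65 (mod 145)
95^8 ≡ 65^2 = 4225 ≡ 20 (mod 145)
95^16 ≡ 20^2 = 400 ≡ 110 (mod 145)
95^32 ≡ 110^2 = 12100 ≡ 65 (mod 145)
95^64 ≡ 65^2 = 4225 ≡ 20 (mod 145)
95^128 ≡ 20^2 = 400 ≡ 110 (mod 145)
95^220 = 95^128 * 95^64 * 95^16 * 95^8 * 95^4 ≡ 110 * 20 * 110 * 20 * 65 (mod 145).
Accumulate the product:
110 * 20 = 2200 ≡ 25
25 * 110 = 2750 ≡ 140
140 * 20 = 2800 ≡ 45
45 * 65 = 2925 ≡ 25

25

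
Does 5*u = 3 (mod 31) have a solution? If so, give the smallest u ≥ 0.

gcd(5, 31) = 1, so a unique solution mod 31 exists.
5⁻¹ ≡ 25 (mod 31).
u ≡ 25*3 ≡ 13 (mod 31).

13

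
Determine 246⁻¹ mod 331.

331 = 1×246 + 85
246 = 2×85 + 76
85 = 1×76 + 9
76 = 8×9 + 4
9 = 2×4 + 1
4 = 4×1 + 0
gcd(246, 331) = 1, so the inverse exists.
Back-substitute for 1:
1 = 1×9 − 2×4
  = −2×76 + 17×9
  = 17×85 − 19×76
  = −19×246 + 55×85
  = 55×331 − 74×246
So 246⁻¹ ≡ −74 ≡ 257 (mod 331).

257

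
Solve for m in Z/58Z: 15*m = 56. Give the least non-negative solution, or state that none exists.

gcd(15, 58) = 1, so a unique solution mod 58 exists.
15⁻¹ ≡ 31 (mod 58).
m ≡ 31*56 ≡ 54 (mod 58).

54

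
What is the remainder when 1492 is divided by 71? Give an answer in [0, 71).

1

1492 = 21*71 + 1, so 1492 ≡ 1 (mod 71).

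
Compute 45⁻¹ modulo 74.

By the extended Euclidean algorithm:
74 = 1*45 + 29
45 = 1*29 + 16
29 = 1*16 + 13
16 = 1*13 + 3
13 = 4*3 + 1
3 = 3*1 + 0
gcd(45, 74) = 1, so the inverse exists.
Back-substitute for 1:
1 = 1*13 − 4*3
  = −4*16 + 5*13
  = 5*29 − 9*16
  = −9*45 + 14*29
  = 14*74 − 23*45
So 45⁻¹ ≡ −23 ≡ 51 (mod 74).

51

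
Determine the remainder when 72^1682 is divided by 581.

11

72^1 ≡ 72 (mod 581)
72^2 ≡ 72^2 = 5184 ≡ 536 (mod 581)
72^4 ≡ 536^2 = 287296 ≡ 282 (mod 581)
72^8 ≡ 282^2 = 79524 ≡ 508 (mod 581)
72^16 ≡ 508^2 = 258064 ≡ 100 (mod 581)
72^32 ≡ 100^2 = 10000 ≡ 123 (mod 581)
72^64 ≡ 123^2 = 15129 ≡ 23 (mod 581)
72^128 ≡ 23^2 = 529 (mod 581)
72^256 ≡ 529^2 = 279841 ≡ 380 (mod 581)
72^512 ≡ 380^2 = 144400 ≡ 312 (mod 581)
72^1024 ≡ 312^2 = 97344 ≡ 317 (mod 581)
72^1682 = 72^1024 * 72^512 * 72^128 * 72^16 * 72^2 ≡ 317 * 312 * 529 * 100 * 536 (mod 581).
Accumulate the product:
317 * 312 = 98904 ≡ 134
134 * 529 = 70886 ≡ 4
4 * 100 = 400
400 * 536 = 214400 ≡ 11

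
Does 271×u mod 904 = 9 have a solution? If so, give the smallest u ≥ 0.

407

gcd(271, 904) = 1, so a unique solution mod 904 exists.
271⁻¹ ≡ 447 (mod 904).
u ≡ 447×9 ≡ 407 (mod 904).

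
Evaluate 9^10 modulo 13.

Compute successive squares:
10 in binary is 1010, i.e. 10 = 8 + 2.
9^1 ≡ 9 (mod 13)
9^2 ≡ 9^2 = 81 ≡ 3 (mod 13)
9^4 ≡ 3^2 = 9 (mod 13)
9^8 ≡ 9^2 = 81 ≡ 3 (mod 13)
9^10 = 9^8 · 9^2 ≡ 3 · 3 (mod 13).
3 · 3 = 9 ≡ 9 (mod 13).

9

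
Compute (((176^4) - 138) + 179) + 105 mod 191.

(176)^4 ≡ 10 (mod 191)
10 - 138 = -128 ≡ 63 (mod 191)
63 + 179 = 242 ≡ 51 (mod 191)
51 + 105 = 156

156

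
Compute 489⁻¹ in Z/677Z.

Run the extended Euclidean algorithm:
677 = 1×489 + 188
489 = 2×188 + 113
188 = 1×113 + 75
113 = 1×75 + 38
75 = 1×38 + 37
38 = 1×37 + 1
37 = 37×1 + 0
gcd(489, 677) = 1, so the inverse exists.
Bézout: 1 = −13×677 + 18×489.
So 489⁻¹ ≡ 18 (mod 677).

18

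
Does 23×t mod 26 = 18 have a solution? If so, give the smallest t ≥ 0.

20

gcd(23, 26) = 1, so a unique solution mod 26 exists.
23⁻¹ ≡ 17 (mod 26).
t ≡ 17×18 ≡ 20 (mod 26).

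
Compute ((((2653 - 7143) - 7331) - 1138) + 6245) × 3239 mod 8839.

2653 - 7143 = -4490 ≡ 4349 (mod 8839)
4349 - 7331 = -2982 ≡ 5857 (mod 8839)
5857 - 1138 = 4719
4719 + 6245 = 10964 ≡ 2125 (mod 8839)
2125 × 3239 = 6882875 ≡ 6133 (mod 8839)

6133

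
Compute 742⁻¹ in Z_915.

Run the extended Euclidean algorithm:
915 = 1×742 + 173
742 = 4×173 + 50
173 = 3×50 + 23
50 = 2×23 + 4
23 = 5×4 + 3
4 = 1×3 + 1
3 = 3×1 + 0
gcd(742, 915) = 1, so the inverse exists.
Back-substitute for 1:
1 = 1×4 − 1×3
  = −1×23 + 6×4
  = 6×50 − 13×23
  = −13×173 + 45×50
  = 45×742 − 193×173
  = −193×915 + 238×742
So 742⁻¹ ≡ 238 (mod 915).

238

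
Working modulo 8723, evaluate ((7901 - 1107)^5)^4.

7901 - 1107 = 6794
(6794)^5 ≡ 1880 (mod 8723)
(1880)^4 ≡ 1 (mod 8723)

1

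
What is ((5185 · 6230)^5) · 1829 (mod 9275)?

5185 · 6230 = 32302550 ≡ 7000 (mod 9275)
(7000)^5 ≡ 1925 (mod 9275)
1925 · 1829 = 3520825 ≡ 5600 (mod 9275)

5600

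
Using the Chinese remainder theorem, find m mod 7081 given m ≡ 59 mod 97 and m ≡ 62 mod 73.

6267

97⁻¹ mod 73: 97×70 ≡ 1 (mod 73), so 97⁻¹ ≡ 70.
m = 59 + 97×((62 − 59)×70 mod 73) = 59 + 97×64 = 6267.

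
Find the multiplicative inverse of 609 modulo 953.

579

953 = 1*609 + 344
609 = 1*344 + 265
344 = 1*265 + 79
265 = 3*79 + 28
79 = 2*28 + 23
28 = 1*23 + 5
23 = 4*5 + 3
5 = 1*3 + 2
3 = 1*2 + 1
2 = 2*1 + 0
gcd(609, 953) = 1, so the inverse exists.
Back-substitute for 1:
1 = 1*3 − 1*2
  = −1*5 + 2*3
  = 2*23 − 9*5
  = −9*28 + 11*23
  = 11*79 − 31*28
  = −31*265 + 104*79
  = 104*344 − 135*265
  = −135*609 + 239*344
  = 239*953 − 374*609
So 609⁻¹ ≡ −374 ≡ 579 (mod 953).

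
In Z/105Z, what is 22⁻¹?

43

105 = 4*22 + 17
22 = 1*17 + 5
17 = 3*5 + 2
5 = 2*2 + 1
2 = 2*1 + 0
gcd(22, 105) = 1, so the inverse exists.
Back-substitute for 1:
1 = 1*5 − 2*2
  = −2*17 + 7*5
  = 7*22 − 9*17
  = −9*105 + 43*22
So 22⁻¹ ≡ 43 (mod 105).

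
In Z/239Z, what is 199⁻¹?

233

Run the extended Euclidean algorithm:
239 = 1*199 + 40
199 = 4*40 + 39
40 = 1*39 + 1
39 = 39*1 + 0
gcd(199, 239) = 1, so the inverse exists.
Back-substitute for 1:
1 = 1*40 − 1*39
  = −1*199 + 5*40
  = 5*239 − 6*199
So 199⁻¹ ≡ −6 ≡ 233 (mod 239).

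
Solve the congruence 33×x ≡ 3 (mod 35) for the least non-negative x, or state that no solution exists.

16

gcd(33, 35) = 1, so a unique solution mod 35 exists.
33⁻¹ ≡ 17 (mod 35).
x ≡ 17×3 ≡ 16 (mod 35).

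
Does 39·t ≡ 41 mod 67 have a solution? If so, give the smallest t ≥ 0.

44

gcd(39, 67) = 1, so a unique solution mod 67 exists.
39⁻¹ ≡ 55 (mod 67).
t ≡ 55·41 ≡ 44 (mod 67).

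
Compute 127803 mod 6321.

1383

127803 = 20·6321 + 1383, so 127803 ≡ 1383 (mod 6321).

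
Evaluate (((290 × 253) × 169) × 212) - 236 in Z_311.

290 × 253 = 73370 ≡ 285 (mod 311)
285 × 169 = 48165 ≡ 271 (mod 311)
271 × 212 = 57452 ≡ 228 (mod 311)
228 - 236 = -8 ≡ 303 (mod 311)

303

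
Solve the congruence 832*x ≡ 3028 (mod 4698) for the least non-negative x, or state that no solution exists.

gcd(832, 4698) = 2, and 2 | 3028, so solutions exist.
Divide through by 2: 416*x ≡ 1514 (mod 2349).
416⁻¹ ≡ 1598 (mod 2349).
x ≡ 1598*1514 ≡ 2251 (mod 2349).
The smallest non-negative solution is x = 2251.

2251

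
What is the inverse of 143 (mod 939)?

197

939 = 6·143 + 81
143 = 1·81 + 62
81 = 1·62 + 19
62 = 3·19 + 5
19 = 3·5 + 4
5 = 1·4 + 1
4 = 4·1 + 0
gcd(143, 939) = 1, so the inverse exists.
Back-substitute for 1:
1 = 1·5 − 1·4
  = −1·19 + 4·5
  = 4·62 − 13·19
  = −13·81 + 17·62
  = 17·143 − 30·81
  = −30·939 + 197·143
So 143⁻¹ ≡ 197 (mod 939).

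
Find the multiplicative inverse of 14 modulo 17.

11

By the extended Euclidean algorithm:
17 = 1*14 + 3
14 = 4*3 + 2
3 = 1*2 + 1
2 = 2*1 + 0
gcd(14, 17) = 1, so the inverse exists.
Bézout: 1 = 5*17 − 6*14.
So 14⁻¹ ≡ −6 ≡ 11 (mod 17).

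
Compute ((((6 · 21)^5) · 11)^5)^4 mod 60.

36

6 · 21 = 126 ≡ 6 (mod 60)
(6)^5 ≡ 36 (mod 60)
36 · 11 = 396 ≡ 36 (mod 60)
(36)^5 ≡ 36 (mod 60)
(36)^4 ≡ 36 (mod 60)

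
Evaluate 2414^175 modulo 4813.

175 in binary is 10101111, i.e. 175 = 128 + 32 + 8 + 4 + 2 + 1.
2414^1 ≡ 2414 (mod 4813)
2414^2 ≡ 2414^2 = 5827396 ≡ 3666 (mod 4813)
2414^4 ≡ 3666^2 = 13439556 ≡ 1660 (mod 4813)
2414^8 ≡ 1660^2 = 2755600 ≡ 2564 (mod 4813)
2414^16 ≡ 2564^2 = 6574096 ≡ 4351 (mod 4813)
2414^32 ≡ 4351^2 = 18931201 ≡ 1672 (mod 4813)
2414^64 ≡ 1672^2 = 2795584 ≡ 4044 (mod 4813)
2414^128 ≡ 4044^2 = 16353936 ≡ 4175 (mod 4813)
2414^175 = 2414^128 * 2414^32 * 2414^8 * 2414^4 * 2414^2 * 2414^1 ≡ 4175 * 1672 * 2564 * 1660 * 3666 * 2414 (mod 4813).
Accumulate the product:
4175 * 1672 = 6980600 ≡ 1750
1750 * 2564 = 4487000 ≡ 1284
1284 * 1660 = 2131440 ≡ 4094
4094 * 3666 = 15008604 ≡ 1670
1670 * 2414 = 4031380 ≡ 2899

2899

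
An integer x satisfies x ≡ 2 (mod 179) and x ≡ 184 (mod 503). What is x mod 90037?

179⁻¹ mod 503: 179×222 ≡ 1 (mod 503), so 179⁻¹ ≡ 222.
x = 2 + 179×((184 − 2)×222 mod 503) = 2 + 179×164 = 29358.

29358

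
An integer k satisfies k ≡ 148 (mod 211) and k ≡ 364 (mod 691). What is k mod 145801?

211⁻¹ mod 691: 211×131 ≡ 1 (mod 691), so 211⁻¹ ≡ 131.
k = 148 + 211×((364 − 148)×131 mod 691) = 148 + 211×656 = 138564.
Check: 138564 mod 211 = 148, 138564 mod 691 = 364. ✓

138564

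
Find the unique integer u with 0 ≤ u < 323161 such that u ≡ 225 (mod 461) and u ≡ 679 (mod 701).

461⁻¹ mod 701: 461·295 ≡ 1 (mod 701), so 461⁻¹ ≡ 295.
u = 225 + 461·((679 − 225)·295 mod 701) = 225 + 461·39 = 18204.
Check: 18204 mod 461 = 225, 18204 mod 701 = 679. ✓

18204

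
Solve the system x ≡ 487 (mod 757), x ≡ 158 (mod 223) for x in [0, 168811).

757⁻¹ mod 223: 757*185 ≡ 1 (mod 223), so 757⁻¹ ≡ 185.
x = 487 + 757*((158 − 487)*185 mod 223) = 487 + 757*14 = 11085.

11085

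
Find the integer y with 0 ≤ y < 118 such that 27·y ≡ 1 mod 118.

35

118 = 4·27 + 10
27 = 2·10 + 7
10 = 1·7 + 3
7 = 2·3 + 1
3 = 3·1 + 0
gcd(27, 118) = 1, so the inverse exists.
Back-substitute for 1:
1 = 1·7 − 2·3
  = −2·10 + 3·7
  = 3·27 − 8·10
  = −8·118 + 35·27
So 27⁻¹ ≡ 35 (mod 118).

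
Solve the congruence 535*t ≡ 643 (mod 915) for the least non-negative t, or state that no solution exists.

no solution

gcd(535, 915) = 5, and 5 does not divide 643.
So the congruence has no solution.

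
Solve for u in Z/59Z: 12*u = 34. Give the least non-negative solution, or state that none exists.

52

gcd(12, 59) = 1, so a unique solution mod 59 exists.
12⁻¹ ≡ 5 (mod 59).
u ≡ 5*34 ≡ 52 (mod 59).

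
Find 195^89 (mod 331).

272

195^1 ≡ 195 (mod 331)
195^2 ≡ 195^2 = 38025 ≡ 291 (mod 331)
195^4 ≡ 291^2 = 84681 ≡ 276 (mod 331)
195^8 ≡ 276^2 = 76176 ≡ 46 (mod 331)
195^16 ≡ 46^2 = 2116 ≡ 130 (mod 331)
195^32 ≡ 130^2 = 16900 ≡ 19 (mod 331)
195^64 ≡ 19^2 = 361 ≡ 30 (mod 331)
195^89 = 195^64 · 195^16 · 195^8 · 195^1 ≡ 30 · 130 · 46 · 195 (mod 331).
Accumulate the product:
30 · 130 = 3900 ≡ 259
259 · 46 = 11914 ≡ 329
329 · 195 = 64155 ≡ 272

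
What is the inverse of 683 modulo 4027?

Apply the Euclidean algorithm and back-substitute:
4027 = 5*683 + 612
683 = 1*612 + 71
612 = 8*71 + 44
71 = 1*44 + 27
44 = 1*27 + 17
27 = 1*17 + 10
17 = 1*10 + 7
10 = 1*7 + 3
7 = 2*3 + 1
3 = 3*1 + 0
gcd(683, 4027) = 1, so the inverse exists.
Back-substitute for 1:
1 = 1*7 − 2*3
  = −2*10 + 3*7
  = 3*17 − 5*10
  = −5*27 + 8*17
  = 8*44 − 13*27
  = −13*71 + 21*44
  = 21*612 − 181*71
  = −181*683 + 202*612
  = 202*4027 − 1191*683
So 683⁻¹ ≡ −1191 ≡ 2836 (mod 4027).

2836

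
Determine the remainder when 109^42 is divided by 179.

153

Using repeated squaring:
42 in binary is 101010, i.e. 42 = 32 + 8 + 2.
109^1 ≡ 109 (mod 179)
109^2 ≡ 109^2 = 11881 ≡ 67 (mod 179)
109^4 ≡ 67^2 = 4489 ≡ 14 (mod 179)
109^8 ≡ 14^2 = 196 ≡ 17 (mod 179)
109^16 ≡ 17^2 = 289 ≡ 110 (mod 179)
109^32 ≡ 110^2 = 12100 ≡ 107 (mod 179)
109^42 = 109^32 · 109^8 · 109^2 ≡ 107 · 17 · 67 (mod 179).
Accumulate the product:
107 · 17 = 1819 ≡ 29
29 · 67 = 1943 ≡ 153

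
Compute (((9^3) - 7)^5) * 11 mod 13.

(9)^3 ≡ 1 (mod 13)
1 - 7 = -6 ≡ 7 (mod 13)
(7)^5 ≡ 11 (mod 13)
11 * 11 = 121 ≡ 4 (mod 13)

4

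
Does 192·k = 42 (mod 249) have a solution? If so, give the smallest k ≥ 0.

gcd(192, 249) = 3, and 3 | 42, so solutions exist.
Divide through by 3: 64·k ≡ 14 (mod 83).
64⁻¹ ≡ 48 (mod 83).
k ≡ 48·14 ≡ 8 (mod 83).
The smallest non-negative solution is k = 8.

8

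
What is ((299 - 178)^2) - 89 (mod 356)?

312

299 - 178 = 121
(121)^2 ≡ 45 (mod 356)
45 - 89 = -44 ≡ 312 (mod 356)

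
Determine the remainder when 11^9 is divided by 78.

47

11^1 ≡ 11 (mod 78)
11^2 ≡ 11^2 = 121 ≡ 43 (mod 78)
11^4 ≡ 43^2 = 1849 ≡ 55 (mod 78)
11^8 ≡ 55^2 = 3025 ≡ 61 (mod 78)
11^9 = 11^8 × 11^1 ≡ 61 × 11 (mod 78).
61 × 11 = 671 ≡ 47 (mod 78).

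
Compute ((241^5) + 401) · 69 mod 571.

(241)^5 ≡ 221 (mod 571)
221 + 401 = 622 ≡ 51 (mod 571)
51 · 69 = 3519 ≡ 93 (mod 571)

93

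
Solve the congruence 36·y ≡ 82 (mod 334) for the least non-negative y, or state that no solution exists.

gcd(36, 334) = 2, and 2 | 82, so solutions exist.
Divide through by 2: 18·y mod 167 = 41.
18⁻¹ ≡ 65 (mod 167).
y ≡ 65·41 ≡ 160 (mod 167).
The smallest non-negative solution is y = 160.

160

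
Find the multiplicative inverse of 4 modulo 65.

49

Apply the Euclidean algorithm and back-substitute:
65 = 16·4 + 1
4 = 4·1 + 0
gcd(4, 65) = 1, so the inverse exists.
Back-substitute for 1:
1 = 1·65 − 16·4
So 4⁻¹ ≡ −16 ≡ 49 (mod 65).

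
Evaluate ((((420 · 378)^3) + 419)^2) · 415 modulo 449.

325

420 · 378 = 158760 ≡ 263 (mod 449)
(263)^3 ≡ 212 (mod 449)
212 + 419 = 631 ≡ 182 (mod 449)
(182)^2 ≡ 347 (mod 449)
347 · 415 = 144005 ≡ 325 (mod 449)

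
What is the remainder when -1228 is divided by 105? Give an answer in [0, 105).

-1228 = -12*105 + 32, so -1228 ≡ 32 (mod 105).

32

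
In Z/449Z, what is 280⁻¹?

Apply the Euclidean algorithm and back-substitute:
449 = 1*280 + 169
280 = 1*169 + 111
169 = 1*111 + 58
111 = 1*58 + 53
58 = 1*53 + 5
53 = 10*5 + 3
5 = 1*3 + 2
3 = 1*2 + 1
2 = 2*1 + 0
gcd(280, 449) = 1, so the inverse exists.
Bézout: 1 = −111*449 + 178*280.
So 280⁻¹ ≡ 178 (mod 449).

178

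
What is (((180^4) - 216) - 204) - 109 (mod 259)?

(180)^4 ≡ 107 (mod 259)
107 - 216 = -109 ≡ 150 (mod 259)
150 - 204 = -54 ≡ 205 (mod 259)
205 - 109 = 96

96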